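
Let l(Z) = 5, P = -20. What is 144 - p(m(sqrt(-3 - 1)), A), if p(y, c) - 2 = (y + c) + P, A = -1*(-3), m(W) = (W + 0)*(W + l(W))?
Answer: 163 - 10*I ≈ 163.0 - 10.0*I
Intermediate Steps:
m(W) = W*(5 + W) (m(W) = (W + 0)*(W + 5) = W*(5 + W))
A = 3
p(y, c) = -18 + c + y (p(y, c) = 2 + ((y + c) - 20) = 2 + ((c + y) - 20) = 2 + (-20 + c + y) = -18 + c + y)
144 - p(m(sqrt(-3 - 1)), A) = 144 - (-18 + 3 + sqrt(-3 - 1)*(5 + sqrt(-3 - 1))) = 144 - (-18 + 3 + sqrt(-4)*(5 + sqrt(-4))) = 144 - (-18 + 3 + (2*I)*(5 + 2*I)) = 144 - (-18 + 3 + 2*I*(5 + 2*I)) = 144 - (-15 + 2*I*(5 + 2*I)) = 144 + (15 - 2*I*(5 + 2*I)) = 159 - 2*I*(5 + 2*I)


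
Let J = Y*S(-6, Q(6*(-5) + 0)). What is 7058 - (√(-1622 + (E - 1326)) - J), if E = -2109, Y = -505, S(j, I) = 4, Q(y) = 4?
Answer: 5038 - I*√5057 ≈ 5038.0 - 71.113*I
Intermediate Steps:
J = -2020 (J = -505*4 = -2020)
7058 - (√(-1622 + (E - 1326)) - J) = 7058 - (√(-1622 + (-2109 - 1326)) - 1*(-2020)) = 7058 - (√(-1622 - 3435) + 2020) = 7058 - (√(-5057) + 2020) = 7058 - (I*√5057 + 2020) = 7058 - (2020 + I*√5057) = 7058 + (-2020 - I*√5057) = 5038 - I*√5057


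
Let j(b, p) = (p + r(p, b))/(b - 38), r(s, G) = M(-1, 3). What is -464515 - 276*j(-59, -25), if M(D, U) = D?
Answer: -45065131/97 ≈ -4.6459e+5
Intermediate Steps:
r(s, G) = -1
j(b, p) = (-1 + p)/(-38 + b) (j(b, p) = (p - 1)/(b - 38) = (-1 + p)/(-38 + b))
-464515 - 276*j(-59, -25) = -464515 - 276*(-1 - 25)/(-38 - 59) = -464515 - 276*-26/(-97) = -464515 - 276*(-1/97*(-26)) = -464515 - 276*26/97 = -464515 - 1*7176/97 = -464515 - 7176/97 = -45065131/97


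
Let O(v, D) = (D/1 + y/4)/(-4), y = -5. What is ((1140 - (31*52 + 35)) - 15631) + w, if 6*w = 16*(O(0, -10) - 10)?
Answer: -96943/6 ≈ -16157.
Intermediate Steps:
O(v, D) = 5/16 - D/4 (O(v, D) = (D/1 - 5/4)/(-4) = (D*1 - 5*¼)*(-¼) = (D - 5/4)*(-¼) = (-5/4 + D)*(-¼) = 5/16 - D/4)
w = -115/6 (w = (16*((5/16 - ¼*(-10)) - 10))/6 = (16*((5/16 + 5/2) - 10))/6 = (16*(45/16 - 10))/6 = (16*(-115/16))/6 = (⅙)*(-115) = -115/6 ≈ -19.167)
((1140 - (31*52 + 35)) - 15631) + w = ((1140 - (31*52 + 35)) - 15631) - 115/6 = ((1140 - (1612 + 35)) - 15631) - 115/6 = ((1140 - 1*1647) - 15631) - 115/6 = ((1140 - 1647) - 15631) - 115/6 = (-507 - 15631) - 115/6 = -16138 - 115/6 = -96943/6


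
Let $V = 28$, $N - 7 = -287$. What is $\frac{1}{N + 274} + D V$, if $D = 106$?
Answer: $\frac{17807}{6} \approx 2967.8$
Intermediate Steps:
$N = -280$ ($N = 7 - 287 = -280$)
$\frac{1}{N + 274} + D V = \frac{1}{-280 + 274} + 106 \cdot 28 = \frac{1}{-6} + 2968 = - \frac{1}{6} + 2968 = \frac{17807}{6}$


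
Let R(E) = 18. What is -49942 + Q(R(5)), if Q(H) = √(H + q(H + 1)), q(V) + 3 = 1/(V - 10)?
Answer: -49942 + 2*√34/3 ≈ -49938.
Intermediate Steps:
q(V) = -3 + 1/(-10 + V) (q(V) = -3 + 1/(V - 10) = -3 + 1/(-10 + V))
Q(H) = √(H + (28 - 3*H)/(-9 + H)) (Q(H) = √(H + (31 - 3*(H + 1))/(-10 + (H + 1))) = √(H + (31 - 3*(1 + H))/(-10 + (1 + H))) = √(H + (31 + (-3 - 3*H))/(-9 + H)) = √(H + (28 - 3*H)/(-9 + H)))
-49942 + Q(R(5)) = -49942 + √((28 + 18² - 12*18)/(-9 + 18)) = -49942 + √((28 + 324 - 216)/9) = -49942 + √((⅑)*136) = -49942 + √(136/9) = -49942 + 2*√34/3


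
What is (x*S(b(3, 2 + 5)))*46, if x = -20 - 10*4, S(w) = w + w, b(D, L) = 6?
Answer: -33120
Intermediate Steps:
S(w) = 2*w
x = -60 (x = -20 - 40 = -60)
(x*S(b(3, 2 + 5)))*46 = -120*6*46 = -60*12*46 = -720*46 = -33120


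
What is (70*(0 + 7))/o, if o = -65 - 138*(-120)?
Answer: 98/3299 ≈ 0.029706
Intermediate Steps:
o = 16495 (o = -65 + 16560 = 16495)
(70*(0 + 7))/o = (70*(0 + 7))/16495 = (70*7)*(1/16495) = 490*(1/16495) = 98/3299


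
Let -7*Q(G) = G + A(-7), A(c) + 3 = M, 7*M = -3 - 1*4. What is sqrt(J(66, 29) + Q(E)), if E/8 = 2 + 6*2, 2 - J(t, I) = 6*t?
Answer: I*sqrt(20062)/7 ≈ 20.234*I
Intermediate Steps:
J(t, I) = 2 - 6*t
M = -1 (M = (-3 - 1*4)/7 = (-3 - 4)/7 = (1/7)*(-7) = -1)
A(c) = -4 (A(c) = -3 - 1 = -4)
E = 112 (E = 8*(2 + 6*2) = 8*(2 + 12) = 8*14 = 112)
Q(G) = 4/7 - G/7 (Q(G) = -(G - 4)/7 = -(-4 + G)/7 = 4/7 - G/7)
sqrt(J(66, 29) + Q(E)) = sqrt((2 - 6*66) + (4/7 - 1/7*112)) = sqrt((2 - 396) + (4/7 - 16)) = sqrt(-394 - 108/7) = sqrt(-2866/7) = I*sqrt(20062)/7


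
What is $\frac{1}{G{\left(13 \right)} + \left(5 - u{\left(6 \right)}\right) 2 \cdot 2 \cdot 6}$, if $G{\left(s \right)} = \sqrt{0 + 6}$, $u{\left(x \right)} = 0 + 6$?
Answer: $- \frac{4}{95} - \frac{\sqrt{6}}{570} \approx -0.046403$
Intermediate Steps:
$u{\left(x \right)} = 6$
$G{\left(s \right)} = \sqrt{6}$
$\frac{1}{G{\left(13 \right)} + \left(5 - u{\left(6 \right)}\right) 2 \cdot 2 \cdot 6} = \frac{1}{\sqrt{6} + \left(5 - 6\right) 2 \cdot 2 \cdot 6} = \frac{1}{\sqrt{6} + \left(5 - 6\right) 4 \cdot 6} = \frac{1}{\sqrt{6} - 24} = \frac{1}{-24 + \sqrt{6}}$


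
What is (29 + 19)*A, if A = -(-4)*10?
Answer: 1920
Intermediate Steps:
A = 40 (A = -4*(-10) = 40)
(29 + 19)*A = (29 + 19)*40 = 48*40 = 1920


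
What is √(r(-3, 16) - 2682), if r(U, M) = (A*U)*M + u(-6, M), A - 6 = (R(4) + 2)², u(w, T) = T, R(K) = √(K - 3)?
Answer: I*√3386 ≈ 58.189*I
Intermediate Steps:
R(K) = √(-3 + K)
A = 15 (A = 6 + (√(-3 + 4) + 2)² = 6 + (√1 + 2)² = 6 + (1 + 2)² = 6 + 3² = 6 + 9 = 15)
r(U, M) = M + 15*M*U (r(U, M) = (15*U)*M + M = 15*M*U + M = M + 15*M*U)
√(r(-3, 16) - 2682) = √(16*(1 + 15*(-3)) - 2682) = √(16*(1 - 45) - 2682) = √(16*(-44) - 2682) = √(-704 - 2682) = √(-3386) = I*√3386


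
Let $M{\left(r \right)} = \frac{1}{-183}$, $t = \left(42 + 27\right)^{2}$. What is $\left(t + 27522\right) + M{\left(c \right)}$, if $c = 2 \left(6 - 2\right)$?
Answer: $\frac{5907788}{183} \approx 32283.0$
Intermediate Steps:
$t = 4761$ ($t = 69^{2} = 4761$)
$c = 8$ ($c = 2 \cdot 4 = 8$)
$M{\left(r \right)} = - \frac{1}{183}$
$\left(t + 27522\right) + M{\left(c \right)} = \left(4761 + 27522\right) - \frac{1}{183} = 32283 - \frac{1}{183} = \frac{5907788}{183}$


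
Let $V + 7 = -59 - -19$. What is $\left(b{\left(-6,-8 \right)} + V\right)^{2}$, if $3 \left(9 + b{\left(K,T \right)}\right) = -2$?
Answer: $\frac{28900}{9} \approx 3211.1$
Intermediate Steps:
$V = -47$ ($V = -7 - 40 = -47$)
$b{\left(K,T \right)} = - \frac{29}{3}$ ($b{\left(K,T \right)} = -9 + \frac{1}{3} \left(-2\right) = -9 - \frac{2}{3} = - \frac{29}{3}$)
$\left(b{\left(-6,-8 \right)} + V\right)^{2} = \left(- \frac{29}{3} - 47\right)^{2} = \left(- \frac{170}{3}\right)^{2} = \frac{28900}{9}$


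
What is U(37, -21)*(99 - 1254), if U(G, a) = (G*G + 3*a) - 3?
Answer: -1504965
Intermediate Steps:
U(G, a) = -3 + G² + 3*a (U(G, a) = (G² + 3*a) - 3 = -3 + G² + 3*a)
U(37, -21)*(99 - 1254) = (-3 + 37² + 3*(-21))*(99 - 1254) = (-3 + 1369 - 63)*(-1155) = 1303*(-1155) = -1504965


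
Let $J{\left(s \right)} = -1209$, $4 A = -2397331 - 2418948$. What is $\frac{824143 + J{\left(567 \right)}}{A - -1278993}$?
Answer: $\frac{3291736}{299693} \approx 10.984$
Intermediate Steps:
$A = - \frac{4816279}{4}$ ($A = \frac{-2397331 - 2418948}{4} = \frac{1}{4} \left(-4816279\right) = - \frac{4816279}{4} \approx -1.2041 \cdot 10^{6}$)
$\frac{824143 + J{\left(567 \right)}}{A - -1278993} = \frac{824143 - 1209}{- \frac{4816279}{4} - -1278993} = \frac{822934}{- \frac{4816279}{4} + \left(-1077506 + 2356499\right)} = \frac{822934}{- \frac{4816279}{4} + 1278993} = \frac{822934}{\frac{299693}{4}} = 822934 \cdot \frac{4}{299693} = \frac{3291736}{299693}$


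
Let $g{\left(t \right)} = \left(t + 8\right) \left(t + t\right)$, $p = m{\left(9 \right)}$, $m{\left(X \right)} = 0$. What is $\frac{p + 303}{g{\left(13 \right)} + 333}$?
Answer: $\frac{101}{293} \approx 0.34471$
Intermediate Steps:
$p = 0$
$g{\left(t \right)} = 2 t \left(8 + t\right)$ ($g{\left(t \right)} = \left(8 + t\right) 2 t = 2 t \left(8 + t\right)$)
$\frac{p + 303}{g{\left(13 \right)} + 333} = \frac{0 + 303}{2 \cdot 13 \left(8 + 13\right) + 333} = \frac{303}{2 \cdot 13 \cdot 21 + 333} = \frac{303}{546 + 333} = \frac{303}{879} = 303 \cdot \frac{1}{879} = \frac{101}{293}$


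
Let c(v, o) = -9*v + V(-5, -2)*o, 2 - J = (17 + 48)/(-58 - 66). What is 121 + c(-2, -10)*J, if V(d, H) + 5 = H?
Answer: 10637/31 ≈ 343.13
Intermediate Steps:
J = 313/124 (J = 2 - (17 + 48)/(-58 - 66) = 2 - 65/(-124) = 2 - 65*(-1)/124 = 2 - 1*(-65/124) = 2 + 65/124 = 313/124 ≈ 2.5242)
V(d, H) = -5 + H
c(v, o) = -9*v - 7*o (c(v, o) = -9*v + (-5 - 2)*o = -9*v - 7*o)
121 + c(-2, -10)*J = 121 + (-9*(-2) - 7*(-10))*(313/124) = 121 + (18 + 70)*(313/124) = 121 + 88*(313/124) = 121 + 6886/31 = 10637/31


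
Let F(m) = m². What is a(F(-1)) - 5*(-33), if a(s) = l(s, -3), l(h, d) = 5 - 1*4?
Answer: 166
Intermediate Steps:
l(h, d) = 1 (l(h, d) = 5 - 4 = 1)
a(s) = 1
a(F(-1)) - 5*(-33) = 1 - 5*(-33) = 1 + 165 = 166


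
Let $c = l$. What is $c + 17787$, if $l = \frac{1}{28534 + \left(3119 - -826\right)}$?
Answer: $\frac{577703974}{32479} \approx 17787.0$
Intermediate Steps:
$l = \frac{1}{32479}$ ($l = \frac{1}{28534 + \left(3119 + 826\right)} = \frac{1}{28534 + 3945} = \frac{1}{32479} \approx 3.0789 \cdot 10^{-5}$)
$c = \frac{1}{32479} \approx 3.0789 \cdot 10^{-5}$
$c + 17787 = \frac{1}{32479} + 17787 = \frac{577703974}{32479}$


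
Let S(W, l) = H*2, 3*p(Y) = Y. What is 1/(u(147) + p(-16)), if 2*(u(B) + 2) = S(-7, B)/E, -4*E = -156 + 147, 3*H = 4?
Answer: -27/182 ≈ -0.14835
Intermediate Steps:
H = 4/3 (H = (1/3)*4 = 4/3 ≈ 1.3333)
E = 9/4 (E = -(-156 + 147)/4 = -1/4*(-9) = 9/4 ≈ 2.2500)
p(Y) = Y/3
S(W, l) = 8/3 (S(W, l) = (4/3)*2 = 8/3)
u(B) = -38/27 (u(B) = -2 + (8/(3*(9/4)))/2 = -2 + ((8/3)*(4/9))/2 = -2 + (1/2)*(32/27) = -2 + 16/27 = -38/27)
1/(u(147) + p(-16)) = 1/(-38/27 + (1/3)*(-16)) = 1/(-38/27 - 16/3) = 1/(-182/27) = -27/182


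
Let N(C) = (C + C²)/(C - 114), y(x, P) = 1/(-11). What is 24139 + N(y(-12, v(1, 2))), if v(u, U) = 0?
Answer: 66647781/2761 ≈ 24139.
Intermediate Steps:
y(x, P) = -1/11
N(C) = (C + C²)/(-114 + C)
24139 + N(y(-12, v(1, 2))) = 24139 - (1 - 1/11)/(11*(-114 - 1/11)) = 24139 - 1/11*10/11/(-1255/11) = 24139 - 1/11*(-11/1255)*10/11 = 24139 + 2/2761 = 66647781/2761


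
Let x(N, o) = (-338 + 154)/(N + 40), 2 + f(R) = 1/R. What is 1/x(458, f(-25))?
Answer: -249/92 ≈ -2.7065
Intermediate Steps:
f(R) = -2 + 1/R
x(N, o) = -184/(40 + N)
1/x(458, f(-25)) = 1/(-184/(40 + 458)) = 1/(-184/498) = 1/(-184*1/498) = 1/(-92/249) = -249/92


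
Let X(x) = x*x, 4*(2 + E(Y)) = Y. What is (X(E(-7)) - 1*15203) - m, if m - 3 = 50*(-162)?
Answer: -113471/16 ≈ -7091.9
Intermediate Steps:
E(Y) = -2 + Y/4
X(x) = x**2
m = -8097 (m = 3 + 50*(-162) = 3 - 8100 = -8097)
(X(E(-7)) - 1*15203) - m = ((-2 + (1/4)*(-7))**2 - 1*15203) - 1*(-8097) = ((-2 - 7/4)**2 - 15203) + 8097 = ((-15/4)**2 - 15203) + 8097 = (225/16 - 15203) + 8097 = -243023/16 + 8097 = -113471/16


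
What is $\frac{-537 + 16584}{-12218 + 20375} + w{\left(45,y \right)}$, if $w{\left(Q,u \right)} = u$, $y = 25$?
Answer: $\frac{73324}{2719} \approx 26.967$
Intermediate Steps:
$\frac{-537 + 16584}{-12218 + 20375} + w{\left(45,y \right)} = \frac{-537 + 16584}{-12218 + 20375} + 25 = \frac{16047}{8157} + 25 = 16047 \cdot \frac{1}{8157} + 25 = \frac{5349}{2719} + 25 = \frac{73324}{2719}$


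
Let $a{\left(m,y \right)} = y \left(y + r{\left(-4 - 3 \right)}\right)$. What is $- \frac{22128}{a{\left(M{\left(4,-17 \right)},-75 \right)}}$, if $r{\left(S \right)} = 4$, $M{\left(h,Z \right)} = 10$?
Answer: $- \frac{7376}{1775} \approx -4.1555$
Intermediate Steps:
$a{\left(m,y \right)} = y \left(4 + y\right)$ ($a{\left(m,y \right)} = y \left(y + 4\right) = y \left(4 + y\right)$)
$- \frac{22128}{a{\left(M{\left(4,-17 \right)},-75 \right)}} = - \frac{22128}{\left(-75\right) \left(4 - 75\right)} = - \frac{22128}{\left(-75\right) \left(-71\right)} = - \frac{22128}{5325} = \left(-22128\right) \frac{1}{5325} = - \frac{7376}{1775}$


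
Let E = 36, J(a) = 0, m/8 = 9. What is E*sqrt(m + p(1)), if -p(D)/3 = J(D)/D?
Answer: 216*sqrt(2) ≈ 305.47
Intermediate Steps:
m = 72 (m = 8*9 = 72)
p(D) = 0 (p(D) = -0/D = -3*0 = 0)
E*sqrt(m + p(1)) = 36*sqrt(72 + 0) = 36*sqrt(72) = 36*(6*sqrt(2)) = 216*sqrt(2)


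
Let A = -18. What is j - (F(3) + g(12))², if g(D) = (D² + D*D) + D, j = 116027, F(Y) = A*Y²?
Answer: 96983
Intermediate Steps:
F(Y) = -18*Y²
g(D) = D + 2*D² (g(D) = (D² + D²) + D = 2*D² + D = D + 2*D²)
j - (F(3) + g(12))² = 116027 - (-18*3² + 12*(1 + 2*12))² = 116027 - (-18*9 + 12*(1 + 24))² = 116027 - (-162 + 12*25)² = 116027 - (-162 + 300)² = 116027 - 1*138² = 116027 - 1*19044 = 116027 - 19044 = 96983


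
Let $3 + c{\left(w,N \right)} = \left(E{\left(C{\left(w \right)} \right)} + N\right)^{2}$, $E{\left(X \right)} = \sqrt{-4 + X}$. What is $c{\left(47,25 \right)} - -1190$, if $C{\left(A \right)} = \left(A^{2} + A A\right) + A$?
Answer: $6273 + 50 \sqrt{4461} \approx 9612.5$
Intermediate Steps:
$C{\left(A \right)} = A + 2 A^{2}$ ($C{\left(A \right)} = \left(A^{2} + A^{2}\right) + A = 2 A^{2} + A = A + 2 A^{2}$)
$c{\left(w,N \right)} = -3 + \left(N + \sqrt{-4 + w \left(1 + 2 w\right)}\right)^{2}$ ($c{\left(w,N \right)} = -3 + \left(\sqrt{-4 + w \left(1 + 2 w\right)} + N\right)^{2} = -3 + \left(N + \sqrt{-4 + w \left(1 + 2 w\right)}\right)^{2}$)
$c{\left(47,25 \right)} - -1190 = \left(-3 + \left(25 + \sqrt{-4 + 47 \left(1 + 2 \cdot 47\right)}\right)^{2}\right) - -1190 = \left(-3 + \left(25 + \sqrt{-4 + 47 \left(1 + 94\right)}\right)^{2}\right) + 1190 = \left(-3 + \left(25 + \sqrt{-4 + 47 \cdot 95}\right)^{2}\right) + 1190 = \left(-3 + \left(25 + \sqrt{-4 + 4465}\right)^{2}\right) + 1190 = \left(-3 + \left(25 + \sqrt{4461}\right)^{2}\right) + 1190 = 1187 + \left(25 + \sqrt{4461}\right)^{2}$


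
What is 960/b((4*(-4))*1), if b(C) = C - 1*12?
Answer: -240/7 ≈ -34.286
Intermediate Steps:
b(C) = -12 + C (b(C) = C - 12 = -12 + C)
960/b((4*(-4))*1) = 960/(-12 + (4*(-4))*1) = 960/(-12 - 16*1) = 960/(-12 - 16) = 960/(-28) = 960*(-1/28) = -240/7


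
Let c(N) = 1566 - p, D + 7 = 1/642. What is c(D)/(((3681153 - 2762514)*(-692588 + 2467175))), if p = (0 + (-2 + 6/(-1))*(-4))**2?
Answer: 542/1630204827093 ≈ 3.3247e-10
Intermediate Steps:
D = -4493/642 (D = -7 + 1/642 = -4493/642 ≈ -6.9984)
p = 1024 (p = (0 + (-2 + 6*(-1))*(-4))**2 = (0 + (-2 - 6)*(-4))**2 = (0 - 8*(-4))**2 = (0 + 32)**2 = 32**2 = 1024)
c(N) = 542 (c(N) = 1566 - 1*1024 = 1566 - 1024 = 542)
c(D)/(((3681153 - 2762514)*(-692588 + 2467175))) = 542/(((3681153 - 2762514)*(-692588 + 2467175))) = 542/((918639*1774587)) = 542/1630204827093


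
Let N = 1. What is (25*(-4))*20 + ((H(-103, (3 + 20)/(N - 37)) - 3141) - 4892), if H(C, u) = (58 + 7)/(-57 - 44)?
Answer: -1013398/101 ≈ -10034.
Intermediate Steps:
H(C, u) = -65/101 (H(C, u) = 65/(-101) = 65*(-1/101) = -65/101)
(25*(-4))*20 + ((H(-103, (3 + 20)/(N - 37)) - 3141) - 4892) = (25*(-4))*20 + ((-65/101 - 3141) - 4892) = -100*20 + (-317306/101 - 4892) = -2000 - 811398/101 = -1013398/101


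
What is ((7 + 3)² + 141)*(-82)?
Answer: -19762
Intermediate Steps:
((7 + 3)² + 141)*(-82) = (10² + 141)*(-82) = (100 + 141)*(-82) = 241*(-82) = -19762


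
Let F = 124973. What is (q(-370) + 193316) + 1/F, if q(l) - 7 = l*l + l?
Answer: 41222718970/124973 ≈ 3.2985e+5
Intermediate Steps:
q(l) = 7 + l + l² (q(l) = 7 + (l*l + l) = 7 + (l² + l) = 7 + (l + l²) = 7 + l + l²)
(q(-370) + 193316) + 1/F = ((7 - 370 + (-370)²) + 193316) + 1/124973 = ((7 - 370 + 136900) + 193316) + 1/124973 = (136537 + 193316) + 1/124973 = 329853 + 1/124973 = 41222718970/124973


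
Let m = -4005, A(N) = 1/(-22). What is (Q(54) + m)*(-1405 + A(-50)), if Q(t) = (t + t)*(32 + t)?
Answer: -163302813/22 ≈ -7.4229e+6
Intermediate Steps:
Q(t) = 2*t*(32 + t) (Q(t) = (2*t)*(32 + t) = 2*t*(32 + t))
A(N) = -1/22
(Q(54) + m)*(-1405 + A(-50)) = (2*54*(32 + 54) - 4005)*(-1405 - 1/22) = (2*54*86 - 4005)*(-30911/22) = (9288 - 4005)*(-30911/22) = 5283*(-30911/22) = -163302813/22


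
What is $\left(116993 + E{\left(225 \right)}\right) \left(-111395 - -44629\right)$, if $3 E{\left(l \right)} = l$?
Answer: $-7816162088$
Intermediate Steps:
$E{\left(l \right)} = \frac{l}{3}$
$\left(116993 + E{\left(225 \right)}\right) \left(-111395 - -44629\right) = \left(116993 + \frac{1}{3} \cdot 225\right) \left(-111395 - -44629\right) = \left(116993 + 75\right) \left(-111395 + \left(-92996 + 137625\right)\right) = 117068 \left(-111395 + 44629\right) = 117068 \left(-66766\right) = -7816162088$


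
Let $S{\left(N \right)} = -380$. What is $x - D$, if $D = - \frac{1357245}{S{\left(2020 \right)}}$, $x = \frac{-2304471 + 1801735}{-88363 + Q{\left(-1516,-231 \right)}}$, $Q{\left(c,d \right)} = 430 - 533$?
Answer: $- \frac{11987899649}{3361708} \approx -3566.0$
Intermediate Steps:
$Q{\left(c,d \right)} = -103$ ($Q{\left(c,d \right)} = 430 - 533 = -103$)
$x = \frac{251368}{44233}$ ($x = \frac{-2304471 + 1801735}{-88363 - 103} = - \frac{502736}{-88466} = \left(-502736\right) \left(- \frac{1}{88466}\right) = \frac{251368}{44233} \approx 5.6828$)
$D = \frac{271449}{76}$ ($D = - \frac{1357245}{-380} = \left(-1357245\right) \left(- \frac{1}{380}\right) = \frac{271449}{76} \approx 3571.7$)
$x - D = \frac{251368}{44233} - \frac{271449}{76} = - \frac{11987899649}{3361708}$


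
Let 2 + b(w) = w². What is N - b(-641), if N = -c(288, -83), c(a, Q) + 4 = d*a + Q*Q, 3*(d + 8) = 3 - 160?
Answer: -400388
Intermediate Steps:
d = -181/3 (d = -8 + (3 - 160)/3 = -8 + (⅓)*(-157) = -8 - 157/3 = -181/3 ≈ -60.333)
c(a, Q) = -4 + Q² - 181*a/3 (c(a, Q) = -4 + (-181*a/3 + Q*Q) = -4 + (-181*a/3 + Q²) = -4 + (Q² - 181*a/3) = -4 + Q² - 181*a/3)
N = 10491 (N = -(-4 + (-83)² - 181/3*288) = -(-4 + 6889 - 17376) = -1*(-10491) = 10491)
b(w) = -2 + w²
N - b(-641) = 10491 - (-2 + (-641)²) = 10491 - (-2 + 410881) = 10491 - 1*410879 = 10491 - 410879 = -400388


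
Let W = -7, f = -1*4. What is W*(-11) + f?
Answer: 73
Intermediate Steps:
f = -4
W*(-11) + f = -7*(-11) - 4 = 77 - 4 = 73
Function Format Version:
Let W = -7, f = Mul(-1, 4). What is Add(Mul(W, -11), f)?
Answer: 73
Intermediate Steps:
f = -4
Add(Mul(W, -11), f) = Add(Mul(-7, -11), -4) = Add(77, -4) = 73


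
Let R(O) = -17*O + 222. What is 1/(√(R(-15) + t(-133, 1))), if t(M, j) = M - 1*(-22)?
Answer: √366/366 ≈ 0.052271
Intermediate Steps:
t(M, j) = 22 + M (t(M, j) = M + 22 = 22 + M)
R(O) = 222 - 17*O
1/(√(R(-15) + t(-133, 1))) = 1/(√((222 - 17*(-15)) + (22 - 133))) = 1/(√((222 + 255) - 111)) = 1/(√(477 - 111)) = 1/(√366) = √366/366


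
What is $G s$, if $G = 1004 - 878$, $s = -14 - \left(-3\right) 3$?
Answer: $-630$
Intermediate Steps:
$s = -5$ ($s = -14 - -9 = -14 + 9 = -5$)
$G = 126$ ($G = 1004 - 878 = 126$)
$G s = 126 \left(-5\right) = -630$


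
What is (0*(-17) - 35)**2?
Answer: 1225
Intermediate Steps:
(0*(-17) - 35)**2 = (0 - 35)**2 = (-35)**2 = 1225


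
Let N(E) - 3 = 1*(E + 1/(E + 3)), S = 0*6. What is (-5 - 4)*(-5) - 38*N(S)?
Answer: -245/3 ≈ -81.667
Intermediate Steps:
S = 0
N(E) = 3 + E + 1/(3 + E) (N(E) = 3 + 1*(E + 1/(E + 3)) = 3 + 1*(E + 1/(3 + E)) = 3 + (E + 1/(3 + E)) = 3 + E + 1/(3 + E))
(-5 - 4)*(-5) - 38*N(S) = (-5 - 4)*(-5) - 38*(10 + 0² + 6*0)/(3 + 0) = -9*(-5) - 38*(10 + 0 + 0)/3 = 45 - 38*10/3 = 45 - 380/3 = -245/3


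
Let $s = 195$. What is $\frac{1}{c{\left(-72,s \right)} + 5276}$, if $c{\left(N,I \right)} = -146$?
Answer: $\frac{1}{5130} \approx 0.00019493$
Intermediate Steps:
$\frac{1}{c{\left(-72,s \right)} + 5276} = \frac{1}{-146 + 5276} = \frac{1}{5130}$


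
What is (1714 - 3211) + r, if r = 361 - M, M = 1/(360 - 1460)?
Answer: -1249599/1100 ≈ -1136.0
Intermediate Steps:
M = -1/1100 (M = 1/(-1100) = -1/1100 ≈ -0.00090909)
r = 397101/1100 (r = 361 - 1*(-1/1100) = 361 + 1/1100 = 397101/1100 ≈ 361.00)
(1714 - 3211) + r = (1714 - 3211) + 397101/1100 = -1497 + 397101/1100 = -1249599/1100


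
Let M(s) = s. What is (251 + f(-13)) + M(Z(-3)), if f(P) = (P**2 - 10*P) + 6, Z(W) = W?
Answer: 553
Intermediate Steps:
f(P) = 6 + P**2 - 10*P
(251 + f(-13)) + M(Z(-3)) = (251 + (6 + (-13)**2 - 10*(-13))) - 3 = (251 + (6 + 169 + 130)) - 3 = (251 + 305) - 3 = 556 - 3 = 553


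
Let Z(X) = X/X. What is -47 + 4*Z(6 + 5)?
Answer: -43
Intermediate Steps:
Z(X) = 1
-47 + 4*Z(6 + 5) = -47 + 4*1 = -47 + 4 = -43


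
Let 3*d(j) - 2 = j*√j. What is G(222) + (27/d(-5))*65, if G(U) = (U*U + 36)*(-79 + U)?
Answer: 303272190/43 + 8775*I*√5/43 ≈ 7.0528e+6 + 456.31*I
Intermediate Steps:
G(U) = (-79 + U)*(36 + U²) (G(U) = (U² + 36)*(-79 + U) = (36 + U²)*(-79 + U) = (-79 + U)*(36 + U²))
d(j) = ⅔ + j^(3/2)/3 (d(j) = ⅔ + (j*√j)/3 = ⅔ + j^(3/2)/3)
G(222) + (27/d(-5))*65 = (-2844 + 222³ - 79*222² + 36*222) + (27/(⅔ + (-5)^(3/2)/3))*65 = (-2844 + 10941048 - 79*49284 + 7992) + (27/(⅔ + (-5*I*√5)/3))*65 = (-2844 + 10941048 - 3893436 + 7992) + (27/(⅔ - 5*I*√5/3))*65 = 7052760 + 1755/(⅔ - 5*I*√5/3)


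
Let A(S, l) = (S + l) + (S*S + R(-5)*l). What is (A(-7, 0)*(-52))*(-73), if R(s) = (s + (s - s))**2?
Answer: 159432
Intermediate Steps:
R(s) = s**2 (R(s) = (s + 0)**2 = s**2)
A(S, l) = S + S**2 + 26*l (A(S, l) = (S + l) + (S*S + (-5)**2*l) = (S + l) + (S**2 + 25*l) = S + S**2 + 26*l)
(A(-7, 0)*(-52))*(-73) = ((-7 + (-7)**2 + 26*0)*(-52))*(-73) = ((-7 + 49 + 0)*(-52))*(-73) = (42*(-52))*(-73) = -2184*(-73) = 159432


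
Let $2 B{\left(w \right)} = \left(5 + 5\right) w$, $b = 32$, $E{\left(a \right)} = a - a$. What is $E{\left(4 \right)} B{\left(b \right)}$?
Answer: $0$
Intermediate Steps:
$E{\left(a \right)} = 0$
$B{\left(w \right)} = 5 w$ ($B{\left(w \right)} = \frac{\left(5 + 5\right) w}{2} = \frac{10 w}{2} = 5 w$)
$E{\left(4 \right)} B{\left(b \right)} = 0 \cdot 5 \cdot 32 = 0 \cdot 160 = 0$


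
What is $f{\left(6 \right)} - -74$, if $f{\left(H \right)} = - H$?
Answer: $68$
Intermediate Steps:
$f{\left(6 \right)} - -74 = \left(-1\right) 6 - -74 = -6 + 74 = 68$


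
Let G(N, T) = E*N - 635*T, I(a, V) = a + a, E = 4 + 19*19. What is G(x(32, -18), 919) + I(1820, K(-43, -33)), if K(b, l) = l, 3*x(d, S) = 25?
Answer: -1730650/3 ≈ -5.7688e+5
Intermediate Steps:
x(d, S) = 25/3 (x(d, S) = (1/3)*25 = 25/3)
E = 365 (E = 4 + 361 = 365)
I(a, V) = 2*a
G(N, T) = -635*T + 365*N (G(N, T) = 365*N - 635*T = -635*T + 365*N)
G(x(32, -18), 919) + I(1820, K(-43, -33)) = (-635*919 + 365*(25/3)) + 2*1820 = (-583565 + 9125/3) + 3640 = -1741570/3 + 3640 = -1730650/3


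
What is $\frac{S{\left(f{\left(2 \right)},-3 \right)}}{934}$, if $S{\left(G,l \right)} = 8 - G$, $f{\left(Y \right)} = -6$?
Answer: $\frac{7}{467} \approx 0.014989$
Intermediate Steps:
$\frac{S{\left(f{\left(2 \right)},-3 \right)}}{934} = \frac{8 - -6}{934} = \left(8 + 6\right) \frac{1}{934} = 14 \cdot \frac{1}{934} = \frac{7}{467}$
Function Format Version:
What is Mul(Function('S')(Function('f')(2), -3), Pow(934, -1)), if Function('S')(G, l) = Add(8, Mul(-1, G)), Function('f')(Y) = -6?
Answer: Rational(7, 467) ≈ 0.014989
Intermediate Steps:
Mul(Function('S')(Function('f')(2), -3), Pow(934, -1)) = Mul(Add(8, Mul(-1, -6)), Pow(934, -1)) = Mul(Add(8, 6), Rational(1, 934)) = Mul(14, Rational(1, 934)) = Rational(7, 467)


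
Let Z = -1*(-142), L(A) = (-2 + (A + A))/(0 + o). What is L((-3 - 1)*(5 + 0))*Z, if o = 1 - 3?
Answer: 2982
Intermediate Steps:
o = -2
L(A) = 1 - A (L(A) = (-2 + (A + A))/(0 - 2) = (-2 + 2*A)/(-2) = (-2 + 2*A)*(-1/2) = 1 - A)
Z = 142
L((-3 - 1)*(5 + 0))*Z = (1 - (-3 - 1)*(5 + 0))*142 = (1 - (-4)*5)*142 = (1 - 1*(-20))*142 = (1 + 20)*142 = 21*142 = 2982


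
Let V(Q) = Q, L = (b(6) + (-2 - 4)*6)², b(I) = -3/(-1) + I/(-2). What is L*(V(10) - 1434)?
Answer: -1845504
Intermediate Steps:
b(I) = 3 - I/2 (b(I) = -3*(-1) + I*(-½) = 3 - I/2)
L = 1296 (L = ((3 - ½*6) + (-2 - 4)*6)² = ((3 - 3) - 6*6)² = (0 - 36)² = (-36)² = 1296)
L*(V(10) - 1434) = 1296*(10 - 1434) = 1296*(-1424) = -1845504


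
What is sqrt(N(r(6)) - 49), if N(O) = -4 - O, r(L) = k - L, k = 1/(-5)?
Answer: 3*I*sqrt(130)/5 ≈ 6.841*I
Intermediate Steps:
k = -1/5 ≈ -0.20000
r(L) = -1/5 - L
sqrt(N(r(6)) - 49) = sqrt((-4 - (-1/5 - 1*6)) - 49) = sqrt((-4 - (-1/5 - 6)) - 49) = sqrt((-4 - 1*(-31/5)) - 49) = sqrt((-4 + 31/5) - 49) = sqrt(11/5 - 49) = sqrt(-234/5) = 3*I*sqrt(130)/5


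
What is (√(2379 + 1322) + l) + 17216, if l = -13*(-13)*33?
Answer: 22793 + √3701 ≈ 22854.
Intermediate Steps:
l = 5577 (l = 169*33 = 5577)
(√(2379 + 1322) + l) + 17216 = (√(2379 + 1322) + 5577) + 17216 = (√3701 + 5577) + 17216 = (5577 + √3701) + 17216 = 22793 + √3701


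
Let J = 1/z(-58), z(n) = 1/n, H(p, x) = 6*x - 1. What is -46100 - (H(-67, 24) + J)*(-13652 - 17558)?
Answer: 2606750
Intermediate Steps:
H(p, x) = -1 + 6*x
J = -58 (J = 1/(1/(-58)) = 1/(-1/58) = -58)
-46100 - (H(-67, 24) + J)*(-13652 - 17558) = -46100 - ((-1 + 6*24) - 58)*(-13652 - 17558) = -46100 - ((-1 + 144) - 58)*(-31210) = -46100 - (143 - 58)*(-31210) = -46100 - 85*(-31210) = -46100 - 1*(-2652850) = -46100 + 2652850 = 2606750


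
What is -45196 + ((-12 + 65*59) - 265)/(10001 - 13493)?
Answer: -26304665/582 ≈ -45197.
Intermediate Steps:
-45196 + ((-12 + 65*59) - 265)/(10001 - 13493) = -45196 + ((-12 + 3835) - 265)/(-3492) = -45196 + (3823 - 265)*(-1/3492) = -45196 + 3558*(-1/3492) = -45196 - 593/582 = -26304665/582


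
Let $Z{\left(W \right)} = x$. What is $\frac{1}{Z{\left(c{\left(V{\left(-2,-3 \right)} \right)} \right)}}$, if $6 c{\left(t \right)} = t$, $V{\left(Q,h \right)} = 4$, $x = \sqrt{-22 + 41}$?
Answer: $\frac{\sqrt{19}}{19} \approx 0.22942$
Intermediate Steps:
$x = \sqrt{19} \approx 4.3589$
$c{\left(t \right)} = \frac{t}{6}$
$Z{\left(W \right)} = \sqrt{19}$
$\frac{1}{Z{\left(c{\left(V{\left(-2,-3 \right)} \right)} \right)}} = \frac{1}{\sqrt{19}} = \frac{\sqrt{19}}{19}$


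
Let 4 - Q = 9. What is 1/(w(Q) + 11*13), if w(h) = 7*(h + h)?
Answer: 1/73 ≈ 0.013699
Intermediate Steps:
Q = -5 (Q = 4 - 1*9 = 4 - 9 = -5)
w(h) = 14*h (w(h) = 7*(2*h) = 14*h)
1/(w(Q) + 11*13) = 1/(14*(-5) + 11*13) = 1/(-70 + 143) = 1/73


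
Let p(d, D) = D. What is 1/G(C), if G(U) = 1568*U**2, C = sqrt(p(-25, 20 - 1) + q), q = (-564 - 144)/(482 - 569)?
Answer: 29/1234016 ≈ 2.3500e-5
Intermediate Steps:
q = 236/29 (q = -708/(-87) = -708*(-1/87) = 236/29 ≈ 8.1379)
C = sqrt(22823)/29 (C = sqrt((20 - 1) + 236/29) = sqrt(19 + 236/29) = sqrt(787/29) = sqrt(22823)/29 ≈ 5.2094)
1/G(C) = 1/(1568*(sqrt(22823)/29)**2) = 1/(1568*(787/29)) = 1/(1234016/29) = 29/1234016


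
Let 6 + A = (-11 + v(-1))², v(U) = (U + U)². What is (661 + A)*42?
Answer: 29568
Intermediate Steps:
v(U) = 4*U² (v(U) = (2*U)² = 4*U²)
A = 43 (A = -6 + (-11 + 4*(-1)²)² = -6 + (-11 + 4*1)² = -6 + (-11 + 4)² = -6 + (-7)² = -6 + 49 = 43)
(661 + A)*42 = (661 + 43)*42 = 704*42 = 29568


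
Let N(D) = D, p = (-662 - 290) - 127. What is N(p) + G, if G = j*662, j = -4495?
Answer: -2976769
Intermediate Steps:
p = -1079 (p = -952 - 127 = -1079)
G = -2975690 (G = -4495*662 = -2975690)
N(p) + G = -1079 - 2975690 = -2976769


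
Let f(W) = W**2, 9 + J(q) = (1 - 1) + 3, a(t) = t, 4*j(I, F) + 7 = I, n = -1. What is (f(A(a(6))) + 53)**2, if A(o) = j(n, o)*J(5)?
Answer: 38809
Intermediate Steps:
j(I, F) = -7/4 + I/4
J(q) = -6 (J(q) = -9 + ((1 - 1) + 3) = -9 + (0 + 3) = -9 + 3 = -6)
A(o) = 12 (A(o) = (-7/4 + (1/4)*(-1))*(-6) = (-7/4 - 1/4)*(-6) = -2*(-6) = 12)
(f(A(a(6))) + 53)**2 = (12**2 + 53)**2 = (144 + 53)**2 = 197**2 = 38809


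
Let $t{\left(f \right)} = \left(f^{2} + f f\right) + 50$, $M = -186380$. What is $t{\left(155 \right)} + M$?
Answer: $-138280$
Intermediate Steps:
$t{\left(f \right)} = 50 + 2 f^{2}$ ($t{\left(f \right)} = \left(f^{2} + f^{2}\right) + 50 = 2 f^{2} + 50 = 50 + 2 f^{2}$)
$t{\left(155 \right)} + M = \left(50 + 2 \cdot 155^{2}\right) - 186380 = \left(50 + 2 \cdot 24025\right) - 186380 = \left(50 + 48050\right) - 186380 = 48100 - 186380 = -138280$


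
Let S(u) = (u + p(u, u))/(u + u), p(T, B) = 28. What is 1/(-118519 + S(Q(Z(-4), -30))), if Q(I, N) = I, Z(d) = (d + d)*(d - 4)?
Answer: -32/3792585 ≈ -8.4375e-6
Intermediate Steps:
Z(d) = 2*d*(-4 + d) (Z(d) = (2*d)*(-4 + d) = 2*d*(-4 + d))
S(u) = (28 + u)/(2*u) (S(u) = (u + 28)/(u + u) = (28 + u)/((2*u)) = (28 + u)*(1/(2*u)) = (28 + u)/(2*u))
1/(-118519 + S(Q(Z(-4), -30))) = 1/(-118519 + (28 + 2*(-4)*(-4 - 4))/(2*((2*(-4)*(-4 - 4))))) = 1/(-118519 + (28 + 2*(-4)*(-8))/(2*((2*(-4)*(-8))))) = 1/(-118519 + (½)*(28 + 64)/64) = 1/(-118519 + (½)*(1/64)*92) = 1/(-118519 + 23/32) = 1/(-3792585/32) = -32/3792585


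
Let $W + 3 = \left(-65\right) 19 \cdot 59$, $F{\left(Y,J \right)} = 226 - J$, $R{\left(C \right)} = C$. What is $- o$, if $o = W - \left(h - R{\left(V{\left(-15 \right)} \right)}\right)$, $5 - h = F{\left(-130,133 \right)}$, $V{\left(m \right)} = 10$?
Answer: $72770$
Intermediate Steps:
$h = -88$ ($h = 5 - \left(226 - 133\right) = 5 - 93 = -88$)
$W = -72868$ ($W = -3 + \left(-65\right) 19 \cdot 59 = -3 - 72865 = -72868$)
$o = -72770$ ($o = -72868 - \left(-88 - 10\right) = -72868 - -98 = -72868 + 98 = -72770$)
$- o = \left(-1\right) \left(-72770\right) = 72770$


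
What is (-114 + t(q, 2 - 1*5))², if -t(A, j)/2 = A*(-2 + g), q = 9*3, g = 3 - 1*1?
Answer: 12996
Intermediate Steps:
g = 2 (g = 3 - 1 = 2)
q = 27
t(A, j) = 0 (t(A, j) = -2*A*(-2 + 2) = -2*A*0 = -2*0 = 0)
(-114 + t(q, 2 - 1*5))² = (-114 + 0)² = (-114)² = 12996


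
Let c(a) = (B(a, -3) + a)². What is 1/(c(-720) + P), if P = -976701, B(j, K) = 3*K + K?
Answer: -1/440877 ≈ -2.2682e-6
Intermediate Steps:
B(j, K) = 4*K
c(a) = (-12 + a)² (c(a) = (4*(-3) + a)² = (-12 + a)²)
1/(c(-720) + P) = 1/((-12 - 720)² - 976701) = 1/((-732)² - 976701) = 1/(535824 - 976701) = 1/(-440877) = -1/440877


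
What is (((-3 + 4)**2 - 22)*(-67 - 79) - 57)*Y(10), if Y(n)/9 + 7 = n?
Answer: 81243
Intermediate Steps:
Y(n) = -63 + 9*n
(((-3 + 4)**2 - 22)*(-67 - 79) - 57)*Y(10) = (((-3 + 4)**2 - 22)*(-67 - 79) - 57)*(-63 + 9*10) = ((1**2 - 22)*(-146) - 57)*(-63 + 90) = ((1 - 22)*(-146) - 57)*27 = (-21*(-146) - 57)*27 = (3066 - 57)*27 = 3009*27 = 81243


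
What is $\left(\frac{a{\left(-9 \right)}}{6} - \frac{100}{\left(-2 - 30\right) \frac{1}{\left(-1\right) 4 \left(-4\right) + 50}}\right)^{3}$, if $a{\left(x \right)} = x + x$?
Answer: $\frac{537367797}{64} \approx 8.3964 \cdot 10^{6}$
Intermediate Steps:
$a{\left(x \right)} = 2 x$
$\left(\frac{a{\left(-9 \right)}}{6} - \frac{100}{\left(-2 - 30\right) \frac{1}{\left(-1\right) 4 \left(-4\right) + 50}}\right)^{3} = \left(\frac{2 \left(-9\right)}{6} - \frac{100}{\left(-2 - 30\right) \frac{1}{\left(-1\right) 4 \left(-4\right) + 50}}\right)^{3} = \left(\left(-18\right) \frac{1}{6} - \frac{100}{\left(-32\right) \frac{1}{\left(-4\right) \left(-4\right) + 50}}\right)^{3} = \left(-3 - \frac{100}{\left(-32\right) \frac{1}{16 + 50}}\right)^{3} = \left(-3 - \frac{100}{\left(-32\right) \frac{1}{66}}\right)^{3} = \left(-3 - \frac{100}{- \frac{16}{33}}\right)^{3} = \left(-3 - - \frac{825}{4}\right)^{3} = \left(-3 + \frac{825}{4}\right)^{3} = \left(\frac{813}{4}\right)^{3} = \frac{537367797}{64}$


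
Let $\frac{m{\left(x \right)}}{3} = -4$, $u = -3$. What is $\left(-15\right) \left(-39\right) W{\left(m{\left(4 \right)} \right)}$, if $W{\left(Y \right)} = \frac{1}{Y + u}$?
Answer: $-39$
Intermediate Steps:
$m{\left(x \right)} = -12$ ($m{\left(x \right)} = 3 \left(-4\right) = -12$)
$W{\left(Y \right)} = \frac{1}{-3 + Y}$ ($W{\left(Y \right)} = \frac{1}{Y - 3} = \frac{1}{-3 + Y}$)
$\left(-15\right) \left(-39\right) W{\left(m{\left(4 \right)} \right)} = \frac{\left(-15\right) \left(-39\right)}{-3 - 12} = \frac{585}{-15} = 585 \left(- \frac{1}{15}\right) = -39$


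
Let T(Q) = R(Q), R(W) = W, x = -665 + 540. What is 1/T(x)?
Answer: -1/125 ≈ -0.0080000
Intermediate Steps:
x = -125
T(Q) = Q
1/T(x) = 1/(-125) = -1/125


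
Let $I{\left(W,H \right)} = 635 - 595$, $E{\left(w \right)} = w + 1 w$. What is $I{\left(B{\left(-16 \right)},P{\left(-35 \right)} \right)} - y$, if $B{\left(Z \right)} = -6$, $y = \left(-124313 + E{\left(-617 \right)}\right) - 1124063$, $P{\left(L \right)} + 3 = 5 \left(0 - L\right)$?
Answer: $1249650$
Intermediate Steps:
$P{\left(L \right)} = -3 - 5 L$ ($P{\left(L \right)} = -3 + 5 \left(0 - L\right) = -3 + 5 \left(- L\right) = -3 - 5 L$)
$E{\left(w \right)} = 2 w$ ($E{\left(w \right)} = w + w = 2 w$)
$y = -1249610$ ($y = \left(-124313 + 2 \left(-617\right)\right) - 1124063 = \left(-124313 - 1234\right) - 1124063 = -125547 - 1124063 = -1249610$)
$I{\left(W,H \right)} = 40$ ($I{\left(W,H \right)} = 635 - 595 = 40$)
$I{\left(B{\left(-16 \right)},P{\left(-35 \right)} \right)} - y = 40 - -1249610 = 40 + 1249610 = 1249650$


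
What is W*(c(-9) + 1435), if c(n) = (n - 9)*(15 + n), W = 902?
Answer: 1196954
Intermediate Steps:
c(n) = (-9 + n)*(15 + n)
W*(c(-9) + 1435) = 902*((-135 + (-9)**2 + 6*(-9)) + 1435) = 902*((-135 + 81 - 54) + 1435) = 902*(-108 + 1435) = 902*1327 = 1196954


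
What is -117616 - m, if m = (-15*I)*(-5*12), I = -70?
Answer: -54616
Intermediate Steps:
m = -63000 (m = (-15*(-70))*(-5*12) = 1050*(-60) = -63000)
-117616 - m = -117616 - 1*(-63000) = -117616 + 63000 = -54616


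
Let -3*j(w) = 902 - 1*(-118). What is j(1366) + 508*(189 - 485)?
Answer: -150708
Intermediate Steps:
j(w) = -340 (j(w) = -(902 - 1*(-118))/3 = -(902 + 118)/3 = -⅓*1020 = -340)
j(1366) + 508*(189 - 485) = -340 + 508*(189 - 485) = -340 + 508*(-296) = -340 - 150368 = -150708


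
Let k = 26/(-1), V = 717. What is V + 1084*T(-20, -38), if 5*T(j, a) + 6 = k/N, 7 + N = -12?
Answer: -27277/95 ≈ -287.13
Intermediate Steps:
k = -26 (k = 26*(-1) = -26)
N = -19 (N = -7 - 12 = -19)
T(j, a) = -88/95 (T(j, a) = -6/5 + (-26/(-19))/5 = -6/5 + (-26*(-1/19))/5 = -6/5 + (1/5)*(26/19) = -6/5 + 26/95 = -88/95)
V + 1084*T(-20, -38) = 717 + 1084*(-88/95) = 717 - 95392/95 = -27277/95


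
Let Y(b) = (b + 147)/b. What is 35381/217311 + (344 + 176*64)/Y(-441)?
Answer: 3783854513/217311 ≈ 17412.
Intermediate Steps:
Y(b) = (147 + b)/b
35381/217311 + (344 + 176*64)/Y(-441) = 35381/217311 + (344 + 176*64)/(((147 - 441)/(-441))) = 35381*(1/217311) + (344 + 11264)/((-1/441*(-294))) = 35381/217311 + 11608/(2/3) = 35381/217311 + 11608*(3/2) = 35381/217311 + 17412 = 3783854513/217311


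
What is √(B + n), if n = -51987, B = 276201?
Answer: √224214 ≈ 473.51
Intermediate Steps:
√(B + n) = √(276201 - 51987) = √224214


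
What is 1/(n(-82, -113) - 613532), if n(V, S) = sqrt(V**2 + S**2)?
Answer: -613532/376421495531 - sqrt(19493)/376421495531 ≈ -1.6303e-6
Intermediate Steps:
n(V, S) = sqrt(S**2 + V**2)
1/(n(-82, -113) - 613532) = 1/(sqrt((-113)**2 + (-82)**2) - 613532) = 1/(sqrt(12769 + 6724) - 613532) = 1/(sqrt(19493) - 613532) = 1/(-613532 + sqrt(19493))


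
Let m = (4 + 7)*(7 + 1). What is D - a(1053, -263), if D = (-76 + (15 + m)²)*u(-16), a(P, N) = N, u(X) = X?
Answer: -168265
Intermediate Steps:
m = 88 (m = 11*8 = 88)
D = -168528 (D = (-76 + (15 + 88)²)*(-16) = (-76 + 103²)*(-16) = (-76 + 10609)*(-16) = 10533*(-16) = -168528)
D - a(1053, -263) = -168528 - 1*(-263) = -168528 + 263 = -168265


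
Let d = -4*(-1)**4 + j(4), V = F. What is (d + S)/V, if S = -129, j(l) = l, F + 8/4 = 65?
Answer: -43/21 ≈ -2.0476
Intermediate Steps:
F = 63 (F = -2 + 65 = 63)
V = 63
d = 0 (d = -4*(-1)**4 + 4 = -4*1 + 4 = -4 + 4 = 0)
(d + S)/V = (0 - 129)/63 = (1/63)*(-129) = -43/21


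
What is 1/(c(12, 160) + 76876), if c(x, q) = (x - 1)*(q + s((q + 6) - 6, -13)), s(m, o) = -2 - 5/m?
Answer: 32/2515637 ≈ 1.2720e-5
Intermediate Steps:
c(x, q) = (-1 + x)*(-2 + q - 5/q) (c(x, q) = (x - 1)*(q + (-2 - 5/((q + 6) - 6))) = (-1 + x)*(q + (-2 - 5/((6 + q) - 6))) = (-1 + x)*(q + (-2 - 5/q)) = (-1 + x)*(-2 + q - 5/q))
1/(c(12, 160) + 76876) = 1/((5 + 160*(2 - 1*160 + 160*12) - 1*12*(5 + 2*160))/160 + 76876) = 1/((5 + 160*(2 - 160 + 1920) - 1*12*(5 + 320))/160 + 76876) = 1/((5 + 160*1762 - 1*12*325)/160 + 76876) = 1/((5 + 281920 - 3900)/160 + 76876) = 1/((1/160)*278025 + 76876) = 1/(55605/32 + 76876) = 1/(2515637/32) = 32/2515637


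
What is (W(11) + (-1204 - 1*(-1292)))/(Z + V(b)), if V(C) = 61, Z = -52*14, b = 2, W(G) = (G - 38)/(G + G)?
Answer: -83/638 ≈ -0.13009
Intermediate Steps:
W(G) = (-38 + G)/(2*G) (W(G) = (-38 + G)/((2*G)) = (-38 + G)*(1/(2*G)) = (-38 + G)/(2*G))
Z = -728
(W(11) + (-1204 - 1*(-1292)))/(Z + V(b)) = ((½)*(-38 + 11)/11 + (-1204 - 1*(-1292)))/(-728 + 61) = ((½)*(1/11)*(-27) + (-1204 + 1292))/(-667) = (-27/22 + 88)*(-1/667) = (1909/22)*(-1/667) = -83/638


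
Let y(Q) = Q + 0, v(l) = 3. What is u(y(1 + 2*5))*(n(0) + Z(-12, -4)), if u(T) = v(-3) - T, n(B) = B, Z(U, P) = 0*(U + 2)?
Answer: 0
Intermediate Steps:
Z(U, P) = 0 (Z(U, P) = 0*(2 + U) = 0)
y(Q) = Q
u(T) = 3 - T
u(y(1 + 2*5))*(n(0) + Z(-12, -4)) = (3 - (1 + 2*5))*(0 + 0) = (3 - (1 + 10))*0 = (3 - 1*11)*0 = (3 - 11)*0 = -8*0 = 0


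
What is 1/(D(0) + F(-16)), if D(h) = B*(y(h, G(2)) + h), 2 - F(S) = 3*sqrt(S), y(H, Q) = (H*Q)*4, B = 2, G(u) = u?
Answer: 1/74 + 3*I/37 ≈ 0.013514 + 0.081081*I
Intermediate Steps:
y(H, Q) = 4*H*Q
F(S) = 2 - 3*sqrt(S)
D(h) = 18*h (D(h) = 2*(4*h*2 + h) = 2*(8*h + h) = 2*(9*h) = 18*h)
1/(D(0) + F(-16)) = 1/(18*0 + (2 - 12*I)) = 1/(0 + (2 - 12*I)) = 1/(2 - 12*I) = (2 + 12*I)/148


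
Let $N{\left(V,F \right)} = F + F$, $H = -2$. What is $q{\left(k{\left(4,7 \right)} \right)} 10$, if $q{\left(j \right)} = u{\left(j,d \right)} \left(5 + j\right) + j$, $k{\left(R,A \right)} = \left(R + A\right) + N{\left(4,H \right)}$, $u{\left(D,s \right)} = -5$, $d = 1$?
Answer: $-530$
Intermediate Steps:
$N{\left(V,F \right)} = 2 F$
$k{\left(R,A \right)} = -4 + A + R$ ($k{\left(R,A \right)} = \left(R + A\right) + 2 \left(-2\right) = \left(A + R\right) - 4 = -4 + A + R$)
$q{\left(j \right)} = -25 - 4 j$ ($q{\left(j \right)} = - 5 \left(5 + j\right) + j = \left(-25 - 5 j\right) + j = -25 - 4 j$)
$q{\left(k{\left(4,7 \right)} \right)} 10 = \left(-25 - 4 \left(-4 + 7 + 4\right)\right) 10 = \left(-25 - 28\right) 10 = \left(-53\right) 10 = -530$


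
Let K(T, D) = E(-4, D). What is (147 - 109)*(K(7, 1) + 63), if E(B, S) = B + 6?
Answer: 2470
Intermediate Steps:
E(B, S) = 6 + B
K(T, D) = 2 (K(T, D) = 6 - 4 = 2)
(147 - 109)*(K(7, 1) + 63) = (147 - 109)*(2 + 63) = 38*65 = 2470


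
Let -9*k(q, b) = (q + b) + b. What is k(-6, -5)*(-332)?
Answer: -5312/9 ≈ -590.22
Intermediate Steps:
k(q, b) = -2*b/9 - q/9 (k(q, b) = -((q + b) + b)/9 = -((b + q) + b)/9 = -(q + 2*b)/9 = -2*b/9 - q/9)
k(-6, -5)*(-332) = (-2/9*(-5) - ⅑*(-6))*(-332) = (10/9 + ⅔)*(-332) = (16/9)*(-332) = -5312/9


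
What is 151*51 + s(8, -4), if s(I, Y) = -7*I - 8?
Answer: 7637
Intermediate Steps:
s(I, Y) = -8 - 7*I
151*51 + s(8, -4) = 151*51 + (-8 - 7*8) = 7701 + (-8 - 56) = 7701 - 64 = 7637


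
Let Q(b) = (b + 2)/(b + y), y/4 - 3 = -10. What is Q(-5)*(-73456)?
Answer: -73456/11 ≈ -6677.8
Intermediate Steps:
y = -28 (y = 12 + 4*(-10) = 12 - 40 = -28)
Q(b) = (2 + b)/(-28 + b) (Q(b) = (b + 2)/(b - 28) = (2 + b)/(-28 + b))
Q(-5)*(-73456) = ((2 - 5)/(-28 - 5))*(-73456) = (-3/(-33))*(-73456) = -1/33*(-3)*(-73456) = (1/11)*(-73456) = -73456/11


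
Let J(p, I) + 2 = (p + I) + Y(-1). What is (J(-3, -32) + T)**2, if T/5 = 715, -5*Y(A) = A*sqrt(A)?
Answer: (17690 + I)**2/25 ≈ 1.2517e+7 + 1415.2*I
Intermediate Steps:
Y(A) = -A**(3/2)/5 (Y(A) = -A*sqrt(A)/5 = -A**(3/2)/5)
J(p, I) = -2 + I + p + I/5 (J(p, I) = -2 + ((p + I) - (-1)*I/5) = -2 + ((I + p) - (-1)*I/5) = -2 + ((I + p) + I/5) = -2 + (I + p + I/5) = -2 + I + p + I/5)
T = 3575 (T = 5*715 = 3575)
(J(-3, -32) + T)**2 = ((-2 - 32 - 3 + I/5) + 3575)**2 = ((-37 + I/5) + 3575)**2 = (3538 + I/5)**2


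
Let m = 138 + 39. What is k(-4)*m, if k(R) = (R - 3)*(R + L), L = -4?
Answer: 9912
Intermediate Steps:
k(R) = (-4 + R)*(-3 + R) (k(R) = (R - 3)*(R - 4) = (-3 + R)*(-4 + R) = (-4 + R)*(-3 + R))
m = 177
k(-4)*m = (12 + (-4)² - 7*(-4))*177 = (12 + 16 + 28)*177 = 56*177 = 9912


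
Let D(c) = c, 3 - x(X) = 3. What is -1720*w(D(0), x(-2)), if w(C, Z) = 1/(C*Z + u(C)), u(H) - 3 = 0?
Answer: -1720/3 ≈ -573.33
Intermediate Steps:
u(H) = 3 (u(H) = 3 + 0 = 3)
x(X) = 0 (x(X) = 3 - 1*3 = 3 - 3 = 0)
w(C, Z) = 1/(3 + C*Z) (w(C, Z) = 1/(C*Z + 3) = 1/(3 + C*Z))
-1720*w(D(0), x(-2)) = -1720/(3 + 0*0) = -1720/(3 + 0) = -1720/3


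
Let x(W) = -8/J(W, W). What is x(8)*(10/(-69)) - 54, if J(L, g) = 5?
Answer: -3710/69 ≈ -53.768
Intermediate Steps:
x(W) = -8/5
x(8)*(10/(-69)) - 54 = -16/(-69) - 54 = -16*(-1)/69 - 54 = -8/5*(-10/69) - 54 = 16/69 - 54 = -3710/69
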